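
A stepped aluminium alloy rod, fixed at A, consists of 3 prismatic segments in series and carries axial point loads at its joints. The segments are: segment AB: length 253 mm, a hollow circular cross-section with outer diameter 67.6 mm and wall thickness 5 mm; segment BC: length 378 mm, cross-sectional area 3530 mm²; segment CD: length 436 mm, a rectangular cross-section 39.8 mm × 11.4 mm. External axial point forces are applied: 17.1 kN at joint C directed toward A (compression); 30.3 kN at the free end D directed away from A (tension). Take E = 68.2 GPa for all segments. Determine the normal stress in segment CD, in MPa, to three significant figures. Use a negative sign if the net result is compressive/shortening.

Internal axial forces (sectioning from the free end, tension +): N_CD = 30.3 kN, N_BC = 13.2 kN, N_AB = 13.2 kN.
A_CD = 453.7 mm².
σ_CD = N_CD/A_CD = 30300/453.7 = 66.78 MPa.

66.8 MPa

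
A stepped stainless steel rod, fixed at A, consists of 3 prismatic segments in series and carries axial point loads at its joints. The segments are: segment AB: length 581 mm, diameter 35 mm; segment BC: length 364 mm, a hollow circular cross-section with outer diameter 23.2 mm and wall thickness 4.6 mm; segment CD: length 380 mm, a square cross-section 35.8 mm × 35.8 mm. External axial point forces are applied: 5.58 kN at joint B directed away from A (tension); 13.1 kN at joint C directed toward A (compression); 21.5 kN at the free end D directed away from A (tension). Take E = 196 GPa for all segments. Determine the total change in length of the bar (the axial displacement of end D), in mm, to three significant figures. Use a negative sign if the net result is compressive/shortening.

Internal axial forces (sectioning from the free end, tension +): N_CD = 21.5 kN, N_BC = 8.4 kN, N_AB = 13.98 kN.
A_AB = 962.1 mm².
A_BC = 268.8 mm².
A_CD = 1282 mm².
δ_AB = 13980·581/(962.1·196000) = 0.04307 mm
δ_BC = 8400·364/(268.8·196000) = 0.05804 mm
δ_CD = 21500·380/(1282·196000) = 0.03252 mm
δ = Σδ_i = 0.1336 mm.

0.134 mm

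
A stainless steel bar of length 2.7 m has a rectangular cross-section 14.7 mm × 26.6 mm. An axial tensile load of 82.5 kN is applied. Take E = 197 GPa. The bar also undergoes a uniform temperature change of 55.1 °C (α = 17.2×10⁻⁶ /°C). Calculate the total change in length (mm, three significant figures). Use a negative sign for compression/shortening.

5.45 mm

A = 391 mm².
δ_mech = NL/(AE) = 82500·2700/(391·197000) = 2.892 mm.
δ_thermal = αLΔT = 17.2e-6·2700·55.1 = 2.559 mm.
δ = δ_mech + δ_thermal = 5.451 mm.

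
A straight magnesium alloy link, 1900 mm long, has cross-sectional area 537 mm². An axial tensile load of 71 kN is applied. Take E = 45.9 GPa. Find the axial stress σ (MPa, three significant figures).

132 MPa

σ = N/A = 71000/537 = 132.2 MPa.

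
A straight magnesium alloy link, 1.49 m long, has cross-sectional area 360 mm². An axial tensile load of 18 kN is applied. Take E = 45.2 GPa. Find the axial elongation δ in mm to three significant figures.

1.65 mm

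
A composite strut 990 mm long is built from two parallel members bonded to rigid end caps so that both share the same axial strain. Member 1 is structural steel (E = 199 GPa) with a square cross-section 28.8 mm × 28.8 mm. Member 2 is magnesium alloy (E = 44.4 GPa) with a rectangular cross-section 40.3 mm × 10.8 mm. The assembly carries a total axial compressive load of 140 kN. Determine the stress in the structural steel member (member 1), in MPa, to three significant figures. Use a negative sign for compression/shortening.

A_1 = 829.4 mm².
A_2 = 435.2 mm².
Equal strain + equilibrium ⇒ each member carries load in proportion to AE: A₁E₁ = 165100000 N, A₂E₂ = 19320000 N, ΣAE = 184400000 N.
σ₁ = P·E₁/ΣAE = -140000·199000/184400000 = -151.1 MPa.

-151 MPa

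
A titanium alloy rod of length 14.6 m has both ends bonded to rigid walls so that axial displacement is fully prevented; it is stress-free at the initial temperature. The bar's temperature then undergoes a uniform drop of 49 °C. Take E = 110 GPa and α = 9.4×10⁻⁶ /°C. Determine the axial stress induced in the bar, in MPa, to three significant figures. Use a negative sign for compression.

50.7 MPa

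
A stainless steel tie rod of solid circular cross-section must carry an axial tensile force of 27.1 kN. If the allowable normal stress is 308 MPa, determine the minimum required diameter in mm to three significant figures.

10.6 mm

Required area A ≥ P/σ_allow = 27100/308 = 87.99 mm².
For a solid circular section, d ≥ √(4A/π) = 10.58 mm.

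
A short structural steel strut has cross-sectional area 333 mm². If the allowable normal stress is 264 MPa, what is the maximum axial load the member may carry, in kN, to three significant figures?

P_max = σ_allow · A = 264 · 333 = 87910 N = 87.91 kN.

87.9 kN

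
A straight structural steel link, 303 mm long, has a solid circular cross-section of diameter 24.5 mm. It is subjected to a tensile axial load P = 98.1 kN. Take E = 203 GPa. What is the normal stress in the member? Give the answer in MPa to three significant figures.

A = 471.4 mm².
σ = N/A = 98100/471.4 = 208.1 MPa.

208 MPa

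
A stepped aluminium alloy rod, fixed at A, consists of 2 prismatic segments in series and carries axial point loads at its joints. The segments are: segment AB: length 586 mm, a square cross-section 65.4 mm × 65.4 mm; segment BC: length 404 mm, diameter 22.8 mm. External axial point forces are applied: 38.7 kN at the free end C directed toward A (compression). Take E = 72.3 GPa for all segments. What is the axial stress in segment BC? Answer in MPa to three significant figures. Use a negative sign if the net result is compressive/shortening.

-94.8 MPa

Internal axial forces (sectioning from the free end, tension +): N_BC = -38.7 kN, N_AB = -38.7 kN.
A_BC = 408.3 mm².
σ_BC = N_BC/A_BC = -38700/408.3 = -94.79 MPa.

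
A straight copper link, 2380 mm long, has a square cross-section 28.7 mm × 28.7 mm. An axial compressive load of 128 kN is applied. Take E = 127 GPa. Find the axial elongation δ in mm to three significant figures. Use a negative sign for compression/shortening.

-2.91 mm

A = 823.7 mm².
δ_mech = NL/(AE) = -128000·2380/(823.7·127000) = -2.912 mm.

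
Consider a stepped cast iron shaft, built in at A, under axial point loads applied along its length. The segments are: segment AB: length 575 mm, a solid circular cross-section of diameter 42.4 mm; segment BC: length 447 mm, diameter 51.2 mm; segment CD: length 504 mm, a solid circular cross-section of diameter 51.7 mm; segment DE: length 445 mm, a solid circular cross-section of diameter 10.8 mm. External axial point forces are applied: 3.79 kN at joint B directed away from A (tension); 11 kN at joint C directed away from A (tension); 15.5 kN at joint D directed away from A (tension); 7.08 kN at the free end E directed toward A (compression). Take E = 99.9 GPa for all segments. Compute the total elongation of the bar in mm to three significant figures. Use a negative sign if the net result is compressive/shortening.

-0.187 mm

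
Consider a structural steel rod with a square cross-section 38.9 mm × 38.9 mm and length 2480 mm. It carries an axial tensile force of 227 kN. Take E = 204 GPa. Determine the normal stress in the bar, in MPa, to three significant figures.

A = 1513 mm².
σ = N/A = 227000/1513 = 150 MPa.

150 MPa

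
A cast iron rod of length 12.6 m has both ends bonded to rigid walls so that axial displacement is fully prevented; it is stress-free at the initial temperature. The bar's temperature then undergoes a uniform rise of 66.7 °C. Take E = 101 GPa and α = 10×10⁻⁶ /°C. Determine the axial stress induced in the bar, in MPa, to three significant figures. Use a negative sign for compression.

Free thermal expansion αLΔT = 10e-6 · 12600 · 66.7 = 8.404 mm.
The walls impose strain ε = −(8.404)/12600 = -6.6700e-04; σ = Eε = 101000 · -6.6700e-04 = -67.37 MPa.

-67.4 MPa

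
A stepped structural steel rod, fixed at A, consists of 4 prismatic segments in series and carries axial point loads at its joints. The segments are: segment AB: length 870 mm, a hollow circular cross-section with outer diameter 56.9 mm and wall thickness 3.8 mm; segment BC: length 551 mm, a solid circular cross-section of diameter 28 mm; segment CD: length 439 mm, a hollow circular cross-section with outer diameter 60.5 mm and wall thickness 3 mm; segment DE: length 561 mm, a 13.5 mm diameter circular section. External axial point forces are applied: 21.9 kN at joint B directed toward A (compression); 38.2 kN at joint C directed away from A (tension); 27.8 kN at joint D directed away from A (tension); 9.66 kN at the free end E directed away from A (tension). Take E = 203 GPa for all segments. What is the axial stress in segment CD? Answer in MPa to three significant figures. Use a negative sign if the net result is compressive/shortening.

69.1 MPa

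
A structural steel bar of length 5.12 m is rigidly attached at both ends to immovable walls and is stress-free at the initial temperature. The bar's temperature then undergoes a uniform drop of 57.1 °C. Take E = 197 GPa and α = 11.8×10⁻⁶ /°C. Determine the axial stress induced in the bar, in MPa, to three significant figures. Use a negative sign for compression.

Free thermal expansion αLΔT = 11.8e-6 · 5120 · -57.1 = -3.45 mm.
The walls impose strain ε = −(-3.45)/5120 = 6.7378e-04; σ = Eε = 197000 · 6.7378e-04 = 132.7 MPa.

133 MPa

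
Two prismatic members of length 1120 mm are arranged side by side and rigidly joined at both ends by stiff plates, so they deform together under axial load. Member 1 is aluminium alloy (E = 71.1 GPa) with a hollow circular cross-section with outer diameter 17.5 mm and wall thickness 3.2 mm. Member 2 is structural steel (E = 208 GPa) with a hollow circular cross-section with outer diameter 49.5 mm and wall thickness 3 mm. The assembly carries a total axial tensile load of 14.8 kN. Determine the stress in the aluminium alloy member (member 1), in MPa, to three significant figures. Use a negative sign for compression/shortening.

10.4 MPa

A_1 = 143.8 mm².
A_2 = 438.3 mm².
Equal strain + equilibrium ⇒ each member carries load in proportion to AE: A₁E₁ = 10220000 N, A₂E₂ = 91160000 N, ΣAE = 101400000 N.
σ₁ = P·E₁/ΣAE = 14800·71100/101400000 = 10.38 MPa.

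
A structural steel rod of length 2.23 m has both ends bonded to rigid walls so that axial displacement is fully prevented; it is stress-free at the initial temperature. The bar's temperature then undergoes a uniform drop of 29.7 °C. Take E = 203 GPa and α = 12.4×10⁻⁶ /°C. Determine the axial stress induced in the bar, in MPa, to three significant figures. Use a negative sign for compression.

74.8 MPa

Free thermal expansion αLΔT = 12.4e-6 · 2230 · -29.7 = -0.8213 mm.
The walls impose strain ε = −(-0.8213)/2230 = 3.6828e-04; σ = Eε = 203000 · 3.6828e-04 = 74.76 MPa.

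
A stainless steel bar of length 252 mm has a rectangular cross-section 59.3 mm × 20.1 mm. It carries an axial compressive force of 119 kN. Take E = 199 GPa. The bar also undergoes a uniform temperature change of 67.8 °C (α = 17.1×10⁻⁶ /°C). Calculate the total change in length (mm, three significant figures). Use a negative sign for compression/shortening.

0.166 mm

A = 1192 mm².
δ_mech = NL/(AE) = -119000·252/(1192·199000) = -0.1264 mm.
δ_thermal = αLΔT = 17.1e-6·252·67.8 = 0.2922 mm.
δ = δ_mech + δ_thermal = 0.1657 mm.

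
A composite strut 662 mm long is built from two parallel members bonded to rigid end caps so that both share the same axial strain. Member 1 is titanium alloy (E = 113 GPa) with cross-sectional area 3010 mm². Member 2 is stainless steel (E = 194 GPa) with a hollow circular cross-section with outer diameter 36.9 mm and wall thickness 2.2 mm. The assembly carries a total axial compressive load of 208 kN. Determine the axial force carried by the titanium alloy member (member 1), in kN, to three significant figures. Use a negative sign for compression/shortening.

A_2 = 239.8 mm².
Equal strain + equilibrium ⇒ each member carries load in proportion to AE: A₁E₁ = 340100000 N, A₂E₂ = 46530000 N, ΣAE = 386700000 N.
F₁ = P·A₁E₁/ΣAE = -208000·340100000/386700000 = -183000 N.

-183 kN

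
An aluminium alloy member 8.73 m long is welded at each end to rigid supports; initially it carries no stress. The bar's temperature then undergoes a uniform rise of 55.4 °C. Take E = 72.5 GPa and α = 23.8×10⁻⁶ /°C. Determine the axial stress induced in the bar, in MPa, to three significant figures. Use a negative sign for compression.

-95.6 MPa

Free thermal expansion αLΔT = 23.8e-6 · 8730 · 55.4 = 11.51 mm.
The walls impose strain ε = −(11.51)/8730 = -1.3185e-03; σ = Eε = 72500 · -1.3185e-03 = -95.59 MPa.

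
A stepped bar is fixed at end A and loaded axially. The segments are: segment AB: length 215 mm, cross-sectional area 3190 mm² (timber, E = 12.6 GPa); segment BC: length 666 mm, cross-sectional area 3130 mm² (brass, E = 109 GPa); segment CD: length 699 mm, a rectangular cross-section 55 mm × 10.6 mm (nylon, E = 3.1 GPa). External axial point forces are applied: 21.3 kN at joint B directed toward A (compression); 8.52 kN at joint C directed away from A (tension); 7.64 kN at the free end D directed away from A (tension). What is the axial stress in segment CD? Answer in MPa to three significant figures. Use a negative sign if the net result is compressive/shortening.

13.1 MPa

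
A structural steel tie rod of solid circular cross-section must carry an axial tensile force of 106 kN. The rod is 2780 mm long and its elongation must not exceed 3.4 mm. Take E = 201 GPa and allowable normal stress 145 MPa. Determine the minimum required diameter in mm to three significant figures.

30.5 mm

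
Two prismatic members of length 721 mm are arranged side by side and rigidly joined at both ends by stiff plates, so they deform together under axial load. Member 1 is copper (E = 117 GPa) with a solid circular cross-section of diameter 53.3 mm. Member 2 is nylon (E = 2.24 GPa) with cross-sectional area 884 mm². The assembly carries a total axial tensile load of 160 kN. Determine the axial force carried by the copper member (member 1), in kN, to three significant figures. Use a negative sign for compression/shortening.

A_1 = 2231 mm².
Equal strain + equilibrium ⇒ each member carries load in proportion to AE: A₁E₁ = 261100000 N, A₂E₂ = 1980000 N, ΣAE = 263000000 N.
F₁ = P·A₁E₁/ΣAE = 160000·261100000/263000000 = 158800 N.

159 kN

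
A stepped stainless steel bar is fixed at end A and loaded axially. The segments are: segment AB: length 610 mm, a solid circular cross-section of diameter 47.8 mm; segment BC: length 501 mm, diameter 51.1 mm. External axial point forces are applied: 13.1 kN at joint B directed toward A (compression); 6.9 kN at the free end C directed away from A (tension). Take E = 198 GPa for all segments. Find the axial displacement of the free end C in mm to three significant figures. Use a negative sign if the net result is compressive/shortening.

-0.00213 mm

Internal axial forces (sectioning from the free end, tension +): N_BC = 6.9 kN, N_AB = -6.2 kN.
A_AB = 1795 mm².
A_BC = 2051 mm².
δ_AB = -6200·610/(1795·198000) = -0.01064 mm
δ_BC = 6900·501/(2051·198000) = 0.008513 mm
δ = Σδ_i = -0.002131 mm.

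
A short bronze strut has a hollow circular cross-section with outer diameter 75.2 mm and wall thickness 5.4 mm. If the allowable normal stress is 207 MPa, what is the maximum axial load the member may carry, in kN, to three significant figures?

A = 1184 mm².
P_max = σ_allow · A = 207 · 1184 = 245100 N = 245.1 kN.

245 kN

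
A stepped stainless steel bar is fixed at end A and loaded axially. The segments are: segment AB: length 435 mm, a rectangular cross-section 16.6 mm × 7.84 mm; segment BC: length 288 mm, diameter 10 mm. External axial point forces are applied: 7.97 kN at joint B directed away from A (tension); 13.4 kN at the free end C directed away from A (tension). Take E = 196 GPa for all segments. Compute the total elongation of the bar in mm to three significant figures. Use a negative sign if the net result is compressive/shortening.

0.615 mm

Internal axial forces (sectioning from the free end, tension +): N_BC = 13.4 kN, N_AB = 21.37 kN.
A_AB = 130.1 mm².
A_BC = 78.54 mm².
δ_AB = 21370·435/(130.1·196000) = 0.3644 mm
δ_BC = 13400·288/(78.54·196000) = 0.2507 mm
δ = Σδ_i = 0.6151 mm.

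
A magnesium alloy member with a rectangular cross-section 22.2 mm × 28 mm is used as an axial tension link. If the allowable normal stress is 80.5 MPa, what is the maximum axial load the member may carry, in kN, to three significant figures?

50.0 kN

A = 621.6 mm².
P_max = σ_allow · A = 80.5 · 621.6 = 50040 N = 50.04 kN.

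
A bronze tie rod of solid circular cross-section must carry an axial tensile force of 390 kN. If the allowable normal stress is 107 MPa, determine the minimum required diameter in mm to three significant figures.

Required area A ≥ P/σ_allow = 390000/107 = 3645 mm².
For a solid circular section, d ≥ √(4A/π) = 68.12 mm.

68.1 mm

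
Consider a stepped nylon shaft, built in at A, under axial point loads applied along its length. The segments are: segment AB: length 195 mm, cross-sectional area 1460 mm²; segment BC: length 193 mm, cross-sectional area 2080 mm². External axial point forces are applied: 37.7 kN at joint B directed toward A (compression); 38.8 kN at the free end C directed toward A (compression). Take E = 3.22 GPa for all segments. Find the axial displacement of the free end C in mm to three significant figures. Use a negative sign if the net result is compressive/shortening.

Internal axial forces (sectioning from the free end, tension +): N_BC = -38.8 kN, N_AB = -76.5 kN.
δ_AB = -76500·195/(1460·3220) = -3.173 mm
δ_BC = -38800·193/(2080·3220) = -1.118 mm
δ = Σδ_i = -4.291 mm.

-4.29 mm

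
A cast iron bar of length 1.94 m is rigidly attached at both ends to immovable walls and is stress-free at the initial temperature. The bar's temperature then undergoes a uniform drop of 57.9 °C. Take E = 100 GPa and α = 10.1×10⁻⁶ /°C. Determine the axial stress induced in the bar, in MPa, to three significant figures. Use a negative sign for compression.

Free thermal expansion αLΔT = 10.1e-6 · 1940 · -57.9 = -1.134 mm.
The walls impose strain ε = −(-1.134)/1940 = 5.8479e-04; σ = Eε = 100000 · 5.8479e-04 = 58.48 MPa.

58.5 MPa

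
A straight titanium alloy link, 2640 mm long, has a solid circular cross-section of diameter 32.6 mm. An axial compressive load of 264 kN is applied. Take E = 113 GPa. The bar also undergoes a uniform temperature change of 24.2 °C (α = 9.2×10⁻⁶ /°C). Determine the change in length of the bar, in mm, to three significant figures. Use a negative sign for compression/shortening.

-6.80 mm

A = 834.7 mm².
δ_mech = NL/(AE) = -264000·2640/(834.7·113000) = -7.389 mm.
δ_thermal = αLΔT = 9.2e-6·2640·24.2 = 0.5878 mm.
δ = δ_mech + δ_thermal = -6.802 mm.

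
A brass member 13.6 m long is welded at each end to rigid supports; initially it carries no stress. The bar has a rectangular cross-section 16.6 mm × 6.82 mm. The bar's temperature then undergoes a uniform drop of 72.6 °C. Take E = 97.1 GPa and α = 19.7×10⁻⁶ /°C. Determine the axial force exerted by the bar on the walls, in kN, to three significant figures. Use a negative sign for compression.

15.7 kN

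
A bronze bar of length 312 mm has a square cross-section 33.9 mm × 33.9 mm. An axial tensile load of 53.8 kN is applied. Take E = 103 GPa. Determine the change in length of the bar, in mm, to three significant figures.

0.142 mm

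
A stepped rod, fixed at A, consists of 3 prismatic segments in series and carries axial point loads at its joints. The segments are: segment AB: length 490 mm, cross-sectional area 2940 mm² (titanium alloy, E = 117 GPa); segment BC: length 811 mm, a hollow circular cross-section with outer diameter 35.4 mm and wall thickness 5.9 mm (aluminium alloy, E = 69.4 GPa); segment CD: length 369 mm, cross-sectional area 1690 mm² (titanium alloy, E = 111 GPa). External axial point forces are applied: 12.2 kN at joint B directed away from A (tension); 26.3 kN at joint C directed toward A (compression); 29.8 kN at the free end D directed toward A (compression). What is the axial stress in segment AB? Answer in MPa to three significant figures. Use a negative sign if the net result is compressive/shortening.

-14.9 MPa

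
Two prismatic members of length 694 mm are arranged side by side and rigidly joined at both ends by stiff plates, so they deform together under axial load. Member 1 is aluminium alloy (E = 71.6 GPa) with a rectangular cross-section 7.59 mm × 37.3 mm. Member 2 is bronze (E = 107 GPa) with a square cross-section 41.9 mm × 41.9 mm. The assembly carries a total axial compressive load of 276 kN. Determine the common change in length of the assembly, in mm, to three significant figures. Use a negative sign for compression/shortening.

A_1 = 283.1 mm².
A_2 = 1756 mm².
Equal strain + equilibrium ⇒ each member carries load in proportion to AE: A₁E₁ = 20270000 N, A₂E₂ = 187900000 N, ΣAE = 208100000 N.
δ = PL/ΣAE = -276000·694/208100000 = -0.9204 mm.

-0.920 mm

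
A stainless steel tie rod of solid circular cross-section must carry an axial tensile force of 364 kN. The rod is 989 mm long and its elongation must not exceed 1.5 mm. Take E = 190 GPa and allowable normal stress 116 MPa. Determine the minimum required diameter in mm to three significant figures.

Required area A ≥ P/σ_allow = 364000/116 = 3138 mm².
For a solid circular section, d ≥ √(4A/π) = 63.21 mm.
Elongation limit: A ≥ PL/(Eδ_allow) = 364000·989/(190000·1.5) = 1263 mm² ⇒ d ≥ 40.1 mm.
The stress limit governs.

63.2 mm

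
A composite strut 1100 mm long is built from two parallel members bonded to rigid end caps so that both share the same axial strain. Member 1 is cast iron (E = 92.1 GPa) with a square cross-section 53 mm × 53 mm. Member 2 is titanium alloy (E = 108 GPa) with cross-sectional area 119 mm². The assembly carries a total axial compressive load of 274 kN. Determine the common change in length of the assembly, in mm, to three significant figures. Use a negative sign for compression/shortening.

A_1 = 2809 mm².
Equal strain + equilibrium ⇒ each member carries load in proportion to AE: A₁E₁ = 258700000 N, A₂E₂ = 12850000 N, ΣAE = 271600000 N.
δ = PL/ΣAE = -274000·1100/271600000 = -1.11 mm.

-1.11 mm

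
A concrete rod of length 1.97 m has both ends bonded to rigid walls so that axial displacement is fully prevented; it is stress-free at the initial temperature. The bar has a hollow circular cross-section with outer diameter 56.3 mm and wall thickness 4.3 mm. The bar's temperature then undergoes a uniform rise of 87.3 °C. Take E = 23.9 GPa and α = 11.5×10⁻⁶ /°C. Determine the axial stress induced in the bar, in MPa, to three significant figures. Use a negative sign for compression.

-24.0 MPa

Free thermal expansion αLΔT = 11.5e-6 · 1970 · 87.3 = 1.978 mm.
The walls impose strain ε = −(1.978)/1970 = -1.0039e-03; σ = Eε = 23900 · -1.0039e-03 = -23.99 MPa.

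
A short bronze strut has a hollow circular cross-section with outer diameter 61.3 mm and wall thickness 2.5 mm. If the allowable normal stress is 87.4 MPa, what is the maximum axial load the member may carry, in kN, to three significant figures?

40.4 kN

A = 461.8 mm².
P_max = σ_allow · A = 87.4 · 461.8 = 40360 N = 40.36 kN.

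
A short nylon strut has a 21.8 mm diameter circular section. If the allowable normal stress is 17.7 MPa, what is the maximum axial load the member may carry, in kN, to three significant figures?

6.61 kN

A = 373.3 mm².
P_max = σ_allow · A = 17.7 · 373.3 = 6607 N = 6.607 kN.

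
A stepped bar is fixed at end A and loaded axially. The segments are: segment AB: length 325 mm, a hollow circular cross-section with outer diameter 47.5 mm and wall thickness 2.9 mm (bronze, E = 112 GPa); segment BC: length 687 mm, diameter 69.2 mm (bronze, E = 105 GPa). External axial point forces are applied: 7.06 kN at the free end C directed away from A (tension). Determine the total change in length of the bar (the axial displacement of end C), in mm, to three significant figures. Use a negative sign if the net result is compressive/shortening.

Internal axial forces (sectioning from the free end, tension +): N_BC = 7.06 kN, N_AB = 7.06 kN.
A_AB = 406.3 mm².
A_BC = 3761 mm².
δ_AB = 7060·325/(406.3·112000) = 0.05042 mm
δ_BC = 7060·687/(3761·105000) = 0.01228 mm
δ = Σδ_i = 0.0627 mm.

0.0627 mm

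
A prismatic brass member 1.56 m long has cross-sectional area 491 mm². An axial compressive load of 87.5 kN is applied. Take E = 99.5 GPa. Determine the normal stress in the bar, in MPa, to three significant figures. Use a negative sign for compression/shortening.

σ = N/A = -87500/491 = -178.2 MPa.

-178 MPa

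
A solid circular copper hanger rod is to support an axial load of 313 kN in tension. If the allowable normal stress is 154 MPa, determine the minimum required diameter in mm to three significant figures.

Required area A ≥ P/σ_allow = 313000/154 = 2032 mm².
For a solid circular section, d ≥ √(4A/π) = 50.87 mm.

50.9 mm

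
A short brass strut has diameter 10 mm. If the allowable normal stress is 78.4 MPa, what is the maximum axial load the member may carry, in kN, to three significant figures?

6.16 kN

A = 78.54 mm².
P_max = σ_allow · A = 78.4 · 78.54 = 6158 N = 6.158 kN.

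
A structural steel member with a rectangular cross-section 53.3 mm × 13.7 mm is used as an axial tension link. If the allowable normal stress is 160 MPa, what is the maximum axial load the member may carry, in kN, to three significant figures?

117 kN

A = 730.2 mm².
P_max = σ_allow · A = 160 · 730.2 = 116800 N = 116.8 kN.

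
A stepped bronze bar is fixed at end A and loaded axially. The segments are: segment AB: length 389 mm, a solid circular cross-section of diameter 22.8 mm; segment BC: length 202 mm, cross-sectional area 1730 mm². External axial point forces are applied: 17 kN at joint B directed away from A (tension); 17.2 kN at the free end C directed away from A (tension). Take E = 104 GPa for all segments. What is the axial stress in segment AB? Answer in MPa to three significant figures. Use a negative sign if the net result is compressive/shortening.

83.8 MPa

Internal axial forces (sectioning from the free end, tension +): N_BC = 17.2 kN, N_AB = 34.2 kN.
A_AB = 408.3 mm².
σ_AB = N_AB/A_AB = 34200/408.3 = 83.77 MPa.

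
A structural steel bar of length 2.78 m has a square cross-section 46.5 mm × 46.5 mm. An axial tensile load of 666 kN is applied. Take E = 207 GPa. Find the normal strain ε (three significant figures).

0.00149

A = 2162 mm².
σ = N/A = 308 MPa; ε = σ/E = 308/207000 = 1.488e-03.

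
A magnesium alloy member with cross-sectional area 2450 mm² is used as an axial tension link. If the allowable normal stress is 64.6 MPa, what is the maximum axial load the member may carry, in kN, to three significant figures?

158 kN

P_max = σ_allow · A = 64.6 · 2450 = 158300 N = 158.3 kN.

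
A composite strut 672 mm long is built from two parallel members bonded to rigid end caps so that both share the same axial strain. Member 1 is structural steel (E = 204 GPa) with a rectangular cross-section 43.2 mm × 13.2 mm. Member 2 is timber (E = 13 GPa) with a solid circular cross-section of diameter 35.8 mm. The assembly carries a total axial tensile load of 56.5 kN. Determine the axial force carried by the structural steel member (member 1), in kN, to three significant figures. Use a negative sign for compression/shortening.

50.8 kN

A_1 = 570.2 mm².
A_2 = 1007 mm².
Equal strain + equilibrium ⇒ each member carries load in proportion to AE: A₁E₁ = 116300000 N, A₂E₂ = 13090000 N, ΣAE = 129400000 N.
F₁ = P·A₁E₁/ΣAE = 56500·116300000/129400000 = 50790 N.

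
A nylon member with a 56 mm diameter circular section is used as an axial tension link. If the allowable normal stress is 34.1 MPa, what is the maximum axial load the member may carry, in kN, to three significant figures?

84.0 kN

A = 2463 mm².
P_max = σ_allow · A = 34.1 · 2463 = 83990 N = 83.99 kN.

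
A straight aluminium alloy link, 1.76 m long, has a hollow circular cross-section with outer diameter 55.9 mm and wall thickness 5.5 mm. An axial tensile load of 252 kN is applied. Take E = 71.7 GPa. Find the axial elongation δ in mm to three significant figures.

A = 870.8 mm².
δ_mech = NL/(AE) = 252000·1760/(870.8·71700) = 7.103 mm.

7.10 mm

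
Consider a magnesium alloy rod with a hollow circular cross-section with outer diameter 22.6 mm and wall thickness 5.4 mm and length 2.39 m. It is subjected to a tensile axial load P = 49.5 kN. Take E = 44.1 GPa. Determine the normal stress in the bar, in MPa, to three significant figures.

A = 291.8 mm².
σ = N/A = 49500/291.8 = 169.6 MPa.

170 MPa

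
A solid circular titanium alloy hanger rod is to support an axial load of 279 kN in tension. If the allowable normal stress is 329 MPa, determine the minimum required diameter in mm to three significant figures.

32.9 mm

Required area A ≥ P/σ_allow = 279000/329 = 848 mm².
For a solid circular section, d ≥ √(4A/π) = 32.86 mm.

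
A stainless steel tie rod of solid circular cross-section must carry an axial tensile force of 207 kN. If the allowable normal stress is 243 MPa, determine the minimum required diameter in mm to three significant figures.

32.9 mm

Required area A ≥ P/σ_allow = 207000/243 = 851.9 mm².
For a solid circular section, d ≥ √(4A/π) = 32.93 mm.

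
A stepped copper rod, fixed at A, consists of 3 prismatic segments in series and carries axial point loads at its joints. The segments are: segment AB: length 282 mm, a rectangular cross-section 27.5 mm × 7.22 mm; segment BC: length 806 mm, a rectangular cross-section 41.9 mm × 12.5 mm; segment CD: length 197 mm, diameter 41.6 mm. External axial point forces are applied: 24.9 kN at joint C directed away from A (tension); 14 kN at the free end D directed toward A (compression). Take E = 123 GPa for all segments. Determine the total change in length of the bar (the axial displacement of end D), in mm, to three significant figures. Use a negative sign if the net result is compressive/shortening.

0.246 mm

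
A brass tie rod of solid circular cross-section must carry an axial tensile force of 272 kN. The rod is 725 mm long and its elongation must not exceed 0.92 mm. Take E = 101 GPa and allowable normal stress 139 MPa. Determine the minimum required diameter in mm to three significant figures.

52.0 mm

Required area A ≥ P/σ_allow = 272000/139 = 1957 mm².
For a solid circular section, d ≥ √(4A/π) = 49.92 mm.
Elongation limit: A ≥ PL/(Eδ_allow) = 272000·725/(101000·0.92) = 2122 mm² ⇒ d ≥ 51.98 mm.
The elongation limit governs.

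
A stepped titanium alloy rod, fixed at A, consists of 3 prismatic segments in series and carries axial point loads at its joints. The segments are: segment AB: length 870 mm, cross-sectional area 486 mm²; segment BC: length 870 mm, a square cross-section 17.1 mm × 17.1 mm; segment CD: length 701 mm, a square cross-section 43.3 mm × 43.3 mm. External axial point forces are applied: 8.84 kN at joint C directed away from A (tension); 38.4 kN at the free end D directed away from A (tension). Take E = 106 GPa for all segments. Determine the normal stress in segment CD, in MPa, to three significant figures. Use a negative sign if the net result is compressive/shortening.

20.5 MPa

Internal axial forces (sectioning from the free end, tension +): N_CD = 38.4 kN, N_BC = 47.24 kN, N_AB = 47.24 kN.
A_CD = 1875 mm².
σ_CD = N_CD/A_CD = 38400/1875 = 20.48 MPa.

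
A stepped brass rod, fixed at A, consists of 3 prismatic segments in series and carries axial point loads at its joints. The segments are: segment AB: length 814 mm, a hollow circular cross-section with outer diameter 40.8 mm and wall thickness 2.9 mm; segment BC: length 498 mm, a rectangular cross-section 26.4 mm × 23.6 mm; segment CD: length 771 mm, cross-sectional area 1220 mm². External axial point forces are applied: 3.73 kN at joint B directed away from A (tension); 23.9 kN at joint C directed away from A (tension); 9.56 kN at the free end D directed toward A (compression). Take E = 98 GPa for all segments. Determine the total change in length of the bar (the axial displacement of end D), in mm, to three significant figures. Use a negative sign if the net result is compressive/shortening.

0.490 mm

Internal axial forces (sectioning from the free end, tension +): N_CD = -9.56 kN, N_BC = 14.34 kN, N_AB = 18.07 kN.
A_AB = 345.3 mm².
A_BC = 623 mm².
δ_AB = 18070·814/(345.3·98000) = 0.4347 mm
δ_BC = 14340·498/(623·98000) = 0.117 mm
δ_CD = -9560·771/(1220·98000) = -0.06165 mm
δ = Σδ_i = 0.49 mm.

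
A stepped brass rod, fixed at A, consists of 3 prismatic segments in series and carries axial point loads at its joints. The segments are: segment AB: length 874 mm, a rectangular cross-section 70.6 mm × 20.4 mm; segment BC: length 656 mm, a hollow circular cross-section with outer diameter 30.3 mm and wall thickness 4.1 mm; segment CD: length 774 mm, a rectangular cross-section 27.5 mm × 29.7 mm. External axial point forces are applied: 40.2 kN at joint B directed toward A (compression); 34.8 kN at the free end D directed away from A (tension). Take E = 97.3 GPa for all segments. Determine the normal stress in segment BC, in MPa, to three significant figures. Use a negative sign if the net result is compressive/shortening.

103 MPa

Internal axial forces (sectioning from the free end, tension +): N_CD = 34.8 kN, N_BC = 34.8 kN, N_AB = -5.4 kN.
A_BC = 337.5 mm².
σ_BC = N_BC/A_BC = 34800/337.5 = 103.1 MPa.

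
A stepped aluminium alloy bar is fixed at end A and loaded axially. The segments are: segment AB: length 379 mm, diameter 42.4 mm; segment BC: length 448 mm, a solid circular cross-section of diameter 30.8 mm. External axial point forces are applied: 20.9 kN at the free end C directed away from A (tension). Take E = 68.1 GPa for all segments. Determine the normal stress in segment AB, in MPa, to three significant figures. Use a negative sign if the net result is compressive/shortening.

14.8 MPa

Internal axial forces (sectioning from the free end, tension +): N_BC = 20.9 kN, N_AB = 20.9 kN.
A_AB = 1412 mm².
σ_AB = N_AB/A_AB = 20900/1412 = 14.8 MPa.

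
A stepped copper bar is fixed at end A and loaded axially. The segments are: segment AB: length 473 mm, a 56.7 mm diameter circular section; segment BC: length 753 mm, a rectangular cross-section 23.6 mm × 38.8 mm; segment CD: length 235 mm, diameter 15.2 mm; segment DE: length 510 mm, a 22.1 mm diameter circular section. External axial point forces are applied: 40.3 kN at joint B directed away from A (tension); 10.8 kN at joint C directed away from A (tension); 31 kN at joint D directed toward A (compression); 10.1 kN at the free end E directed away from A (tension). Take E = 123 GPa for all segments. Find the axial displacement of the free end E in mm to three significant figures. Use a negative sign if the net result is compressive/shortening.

-0.132 mm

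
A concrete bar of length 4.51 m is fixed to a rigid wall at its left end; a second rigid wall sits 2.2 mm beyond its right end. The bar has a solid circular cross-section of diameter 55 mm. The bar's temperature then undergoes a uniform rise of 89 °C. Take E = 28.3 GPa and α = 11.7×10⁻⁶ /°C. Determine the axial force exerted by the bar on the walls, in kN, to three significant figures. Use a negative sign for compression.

-37.2 kN

Free thermal expansion αLΔT = 11.7e-6 · 4510 · 89 = 4.696 mm.
The walls engage after the gap closes; constrained expansion = 4.696 − 2.2 = 2.496 mm.
The walls impose strain ε = −(2.496)/4510 = -5.5350e-04; σ = Eε = 28300 · -5.5350e-04 = -15.66 MPa.
Wall reaction R = σ·A = -15.66·2376 = -37210 N = -37.21 kN.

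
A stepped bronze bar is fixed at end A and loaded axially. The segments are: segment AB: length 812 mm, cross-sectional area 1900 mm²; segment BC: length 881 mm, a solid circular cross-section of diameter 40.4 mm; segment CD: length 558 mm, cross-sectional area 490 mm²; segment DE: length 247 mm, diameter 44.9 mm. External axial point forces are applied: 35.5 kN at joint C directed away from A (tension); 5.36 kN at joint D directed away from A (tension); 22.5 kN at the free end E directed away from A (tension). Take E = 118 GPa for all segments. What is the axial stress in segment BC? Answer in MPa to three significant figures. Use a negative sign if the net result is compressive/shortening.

49.4 MPa

Internal axial forces (sectioning from the free end, tension +): N_DE = 22.5 kN, N_CD = 27.86 kN, N_BC = 63.36 kN, N_AB = 63.36 kN.
A_BC = 1282 mm².
σ_BC = N_BC/A_BC = 63360/1282 = 49.43 MPa.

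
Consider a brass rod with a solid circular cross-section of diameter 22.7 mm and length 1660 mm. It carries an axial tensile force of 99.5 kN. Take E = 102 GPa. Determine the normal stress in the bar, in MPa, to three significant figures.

A = 404.7 mm².
σ = N/A = 99500/404.7 = 245.9 MPa.

246 MPa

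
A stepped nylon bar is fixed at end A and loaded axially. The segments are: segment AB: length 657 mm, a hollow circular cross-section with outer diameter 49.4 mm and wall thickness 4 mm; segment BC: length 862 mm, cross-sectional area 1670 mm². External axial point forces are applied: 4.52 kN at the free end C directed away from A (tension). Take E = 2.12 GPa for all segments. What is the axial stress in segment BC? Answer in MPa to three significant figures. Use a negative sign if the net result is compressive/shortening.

Internal axial forces (sectioning from the free end, tension +): N_BC = 4.52 kN, N_AB = 4.52 kN.
σ_BC = N_BC/A_BC = 4520/1670 = 2.707 MPa.

2.71 MPa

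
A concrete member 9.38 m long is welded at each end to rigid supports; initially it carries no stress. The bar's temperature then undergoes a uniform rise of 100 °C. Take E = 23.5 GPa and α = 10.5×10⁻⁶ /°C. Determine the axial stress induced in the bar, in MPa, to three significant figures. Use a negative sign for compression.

Free thermal expansion αLΔT = 10.5e-6 · 9380 · 100 = 9.849 mm.
The walls impose strain ε = −(9.849)/9380 = -1.0500e-03; σ = Eε = 23500 · -1.0500e-03 = -24.67 MPa.

-24.7 MPa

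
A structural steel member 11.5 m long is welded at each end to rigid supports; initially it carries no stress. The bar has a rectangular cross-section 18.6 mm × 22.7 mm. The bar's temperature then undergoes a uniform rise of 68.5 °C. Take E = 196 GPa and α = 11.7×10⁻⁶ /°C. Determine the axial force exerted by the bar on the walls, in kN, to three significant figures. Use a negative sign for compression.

-66.3 kN

Free thermal expansion αLΔT = 11.7e-6 · 11500 · 68.5 = 9.217 mm.
The walls impose strain ε = −(9.217)/11500 = -8.0145e-04; σ = Eε = 196000 · -8.0145e-04 = -157.1 MPa.
Wall reaction R = σ·A = -157.1·422.2 = -66320 N = -66.32 kN.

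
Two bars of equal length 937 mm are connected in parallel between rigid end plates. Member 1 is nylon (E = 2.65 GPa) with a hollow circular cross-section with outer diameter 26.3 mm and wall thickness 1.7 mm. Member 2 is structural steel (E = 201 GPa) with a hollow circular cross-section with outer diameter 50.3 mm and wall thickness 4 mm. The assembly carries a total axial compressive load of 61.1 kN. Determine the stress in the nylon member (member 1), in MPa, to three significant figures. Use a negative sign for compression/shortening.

A_1 = 131.4 mm².
A_2 = 581.8 mm².
Equal strain + equilibrium ⇒ each member carries load in proportion to AE: A₁E₁ = 348200 N, A₂E₂ = 116900000 N, ΣAE = 117300000 N.
σ₁ = P·E₁/ΣAE = -61100·2650/117300000 = -1.38 MPa.

-1.38 MPa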